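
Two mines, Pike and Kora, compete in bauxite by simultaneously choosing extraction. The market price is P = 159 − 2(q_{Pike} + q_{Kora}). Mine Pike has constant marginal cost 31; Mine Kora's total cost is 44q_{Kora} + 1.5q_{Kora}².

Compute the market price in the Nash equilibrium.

86.5

Mine Pike's profit: π = q_{Pike}(159 − 2(q_{Pike} + q_{Kora})) − 31q_{Pike}.
∂π/∂q_{Pike} = 128 − 4q_{Pike} − 2q_{Kora} = 0, so q_{Pike} = 32 − 0.5q_{Kora}.
For Kora: ∂π/∂q_{Kora} = 115 − 7q_{Kora} − 2q_{Pike} = 0 ⇒ q_{Kora} = 115/7 − (2/7)q_{Pike}.
Solving the two reaction functions simultaneously: (1 − (−0.5)(−2/7))q_{Pike} = 32 − 0.5·(115/7), so (6/7)q_{Pike} = 333/14 and q_{Pike} = 27.75.
Then q_{Kora} = 115/7 − (2/7)·27.75 = 8.5.
Equilibrium price: P = 159 − 2·36.25 = 86.5.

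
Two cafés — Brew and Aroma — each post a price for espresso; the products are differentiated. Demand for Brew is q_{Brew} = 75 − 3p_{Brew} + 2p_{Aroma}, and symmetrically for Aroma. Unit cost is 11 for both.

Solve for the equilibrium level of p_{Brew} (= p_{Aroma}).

Brew's profit: π = (p_{Brew} − 11)(75 − 3p_{Brew} + 2p_{Aroma}).
∂π/∂p_{Brew} = 108 − 6p_{Brew} + 2p_{Aroma} = 0 ⇒ p_{Brew} = 18 + (1/3)p_{Aroma}.
By symmetry p_{Aroma} = p_{Brew}; substituting into the reaction function, (2/3)p_{Brew} = 18 and p_{Brew} = 27.

27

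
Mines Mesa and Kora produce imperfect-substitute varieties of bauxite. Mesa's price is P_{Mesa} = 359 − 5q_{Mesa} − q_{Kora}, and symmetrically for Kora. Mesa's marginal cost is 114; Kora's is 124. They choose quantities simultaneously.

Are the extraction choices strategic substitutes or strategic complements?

strategic substitutes

Mine Mesa's profit: π = q_{Mesa}(359 − 5q_{Mesa} − q_{Kora}) − 114q_{Mesa}.
∂π/∂q_{Mesa} = 245 − 10q_{Mesa} − q_{Kora} = 0 ⇒ q_{Mesa} = 24.5 − 0.1q_{Kora}.
The best-response slope dq_{Mesa}/dq_{Kora} = −0.1 < 0: the reaction function is downward-sloping, so the choices are strategic substitutes.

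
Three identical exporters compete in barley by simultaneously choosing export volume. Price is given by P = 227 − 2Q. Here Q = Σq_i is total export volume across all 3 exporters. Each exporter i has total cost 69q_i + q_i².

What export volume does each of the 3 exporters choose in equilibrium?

15.8

A representative exporter's profit is π_i = q_i(227 − 2Q) − 69q_i − q_i², with Q = q_i + Σ_{j≠i} q_j.
First-order condition: 158 − 6q_i − 2Σ_{j≠i} q_j = 0.
In a symmetric equilibrium every exporter chooses the same q, so Σ_{j≠i} q_j = 2q. The condition becomes 158 − 10q = 0, giving q = 158/10 = 15.8.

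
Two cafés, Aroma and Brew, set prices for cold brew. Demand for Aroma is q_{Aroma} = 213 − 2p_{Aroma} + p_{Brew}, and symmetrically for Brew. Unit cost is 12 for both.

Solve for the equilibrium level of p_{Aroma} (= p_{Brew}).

Aroma's profit: π = (p_{Aroma} − 12)(213 − 2p_{Aroma} + p_{Brew}).
∂π/∂p_{Aroma} = 237 − 4p_{Aroma} + p_{Brew} = 0 ⇒ p_{Aroma} = 59.25 + 0.25p_{Brew}.
Setting p_{Aroma} = p_{Brew} in the reaction function: p_{Aroma} = 59.25 + 0.25p_{Aroma}, so p_{Aroma} = 59.25 / 0.75 = 79.

79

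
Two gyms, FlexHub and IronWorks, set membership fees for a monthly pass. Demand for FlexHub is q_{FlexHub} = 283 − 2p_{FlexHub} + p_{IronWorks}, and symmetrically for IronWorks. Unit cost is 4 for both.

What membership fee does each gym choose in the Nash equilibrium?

97

FlexHub's profit: π = (p_{FlexHub} − 4)(283 − 2p_{FlexHub} + p_{IronWorks}).
∂π/∂p_{FlexHub} = 291 − 4p_{FlexHub} + p_{IronWorks} = 0 ⇒ p_{FlexHub} = 72.75 + 0.25p_{IronWorks}.
By symmetry p_{IronWorks} = p_{FlexHub}; substituting into the reaction function, 0.75p_{FlexHub} = 72.75 and p_{FlexHub} = 97.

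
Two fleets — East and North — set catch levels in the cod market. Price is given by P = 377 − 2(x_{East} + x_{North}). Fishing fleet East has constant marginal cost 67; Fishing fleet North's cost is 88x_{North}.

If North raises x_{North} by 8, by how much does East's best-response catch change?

Fishing fleet East's profit: π = x_{East}(377 − 2(x_{East} + x_{North})) − 67x_{East}.
∂π/∂x_{East} = 310 − 4x_{East} − 2x_{North} = 0, so x_{East} = 77.5 − 0.5x_{North}.
The reaction-function slope is −0.5, so an 8-unit rise in x_{North} moves x_{East} by −0.5 × 8 = −4. East's best response falls — the actions are strategic substitutes.

-4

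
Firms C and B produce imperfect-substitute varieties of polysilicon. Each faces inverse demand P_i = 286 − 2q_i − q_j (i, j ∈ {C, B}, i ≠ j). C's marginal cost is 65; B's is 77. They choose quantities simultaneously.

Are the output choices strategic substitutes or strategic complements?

Firm C's profit: π = q_C(286 − 2q_C − q_B) − 65q_C.
∂π/∂q_C = 221 − 4q_C − q_B = 0 ⇒ q_C = 55.25 − 0.25q_B.
The best-response slope dq_C/dq_B = −0.25 < 0: the reaction function is downward-sloping, so the choices are strategic substitutes.

strategic substitutes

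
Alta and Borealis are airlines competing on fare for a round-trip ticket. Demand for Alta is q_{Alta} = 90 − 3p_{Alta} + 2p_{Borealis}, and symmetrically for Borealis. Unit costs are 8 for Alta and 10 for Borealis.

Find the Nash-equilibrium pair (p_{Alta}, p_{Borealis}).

28.875, 29.625

Alta's profit: π = (p_{Alta} − 8)(90 − 3p_{Alta} + 2p_{Borealis}).
∂π/∂p_{Alta} = 114 − 6p_{Alta} + 2p_{Borealis} = 0 ⇒ p_{Alta} = 19 + (1/3)p_{Borealis}.
Similarly p_{Borealis} = 20 + (1/3)p_{Alta}.
Plugging p_{Borealis} into Alta's best response: p_{Alta} = 19 + (1/3)(20 + (1/3)p_{Alta}) ⇒ (8/9)p_{Alta} = 77/3, so p_{Alta} = 28.875.
Then p_{Borealis} = 20 + (1/3)·28.875 = 29.625.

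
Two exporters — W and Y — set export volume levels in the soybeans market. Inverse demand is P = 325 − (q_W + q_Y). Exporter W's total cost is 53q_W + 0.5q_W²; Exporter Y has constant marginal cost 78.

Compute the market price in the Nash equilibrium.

Exporter W's profit: π = q_W(325 − (q_W + q_Y)) − 53q_W − 0.5q_W².
∂π/∂q_W = 272 − 3q_W − q_Y = 0, so q_W = 272/3 − (1/3)q_Y.
For Y: ∂π/∂q_Y = 247 − 2q_Y − q_W = 0 ⇒ q_Y = 123.5 − 0.5q_W.
Plugging q_Y into W's best response: q_W = 272/3 − (1/3)(123.5 − 0.5q_W) ⇒ (5/6)q_W = 49.5, so q_W = 59.4.
Then q_Y = 123.5 − 0.5·59.4 = 93.8.
Equilibrium price: P = 325 − 153.2 = 171.8.

171.8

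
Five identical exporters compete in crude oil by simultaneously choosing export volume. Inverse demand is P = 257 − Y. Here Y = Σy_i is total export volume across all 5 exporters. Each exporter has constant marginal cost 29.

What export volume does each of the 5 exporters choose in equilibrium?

38

A representative exporter's profit is π_i = y_i(257 − Y) − 29y_i, with Y = y_i + Σ_{j≠i} y_j.
First-order condition: 228 − 2y_i − Σ_{j≠i} y_j = 0.
Imposing symmetry (y_j = y for all j) turns Σ_{j≠i} y_j into 4y, so 228 = 6y and y = 38.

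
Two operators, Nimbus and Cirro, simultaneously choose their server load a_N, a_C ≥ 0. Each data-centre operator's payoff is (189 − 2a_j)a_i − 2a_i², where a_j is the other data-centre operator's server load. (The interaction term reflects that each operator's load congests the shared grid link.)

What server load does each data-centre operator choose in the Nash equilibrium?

Nimbus's payoff is (189 − 2a_C)a_N − 2a_N².
∂π/∂a_N = 189 − 2a_C − 4a_N = 0, so a_N = 47.25 − 0.5a_C.
The game is symmetric, so in equilibrium a_C = a_N: the reaction function gives 1.5a_N = 47.25, hence a_N = 31.5.

31.5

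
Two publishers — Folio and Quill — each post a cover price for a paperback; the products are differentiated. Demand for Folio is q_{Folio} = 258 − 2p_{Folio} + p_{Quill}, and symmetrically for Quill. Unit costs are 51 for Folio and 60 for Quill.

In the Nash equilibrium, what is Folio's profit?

9856.08

Folio's profit: π = (p_{Folio} − 51)(258 − 2p_{Folio} + p_{Quill}).
∂π/∂p_{Folio} = 360 − 4p_{Folio} + p_{Quill} = 0 ⇒ p_{Folio} = 90 + 0.25p_{Quill}.
Similarly p_{Quill} = 94.5 + 0.25p_{Folio}.
Plugging p_{Quill} into Folio's best response: p_{Folio} = 90 + 0.25(94.5 + 0.25p_{Folio}) ⇒ 0.9375p_{Folio} = 113.625, so p_{Folio} = 121.2.
Then p_{Quill} = 94.5 + 0.25·121.2 = 124.8.
q_{Folio} = 258 − 2·121.2 + 124.8 = 140.4.
Profit = (121.2 − 51)·140.4 = 9856.08.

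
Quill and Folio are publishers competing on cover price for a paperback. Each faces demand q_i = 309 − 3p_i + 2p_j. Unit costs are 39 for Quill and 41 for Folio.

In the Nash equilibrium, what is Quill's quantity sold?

Quill's profit: π = (p_{Quill} − 39)(309 − 3p_{Quill} + 2p_{Folio}).
∂π/∂p_{Quill} = 426 − 6p_{Quill} + 2p_{Folio} = 0 ⇒ p_{Quill} = 71 + (1/3)p_{Folio}.
Similarly p_{Folio} = 72 + (1/3)p_{Quill}.
Substituting the second reaction function into the first: p_{Quill} = 71 + (1/3)(72 + (1/3)p_{Quill}), which gives (8/9)p_{Quill} = 95 ⇒ p_{Quill} = 106.875.
Then p_{Folio} = 72 + (1/3)·106.875 = 107.625.
q_{Quill} = 309 − 3·106.875 + 2·107.625 = 203.625.

203.625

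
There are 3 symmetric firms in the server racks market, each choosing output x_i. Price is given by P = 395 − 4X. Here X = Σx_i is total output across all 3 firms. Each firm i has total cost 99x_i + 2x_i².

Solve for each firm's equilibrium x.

A representative firm's profit is π_i = x_i(395 − 4X) − 99x_i − 2x_i², with X = x_i + Σ_{j≠i} x_j.
First-order condition: 296 − 12x_i − 4Σ_{j≠i} x_j = 0.
Imposing symmetry (x_j = x for all j) turns Σ_{j≠i} x_j into 2x, so 296 = 20x and x = 14.8.

14.8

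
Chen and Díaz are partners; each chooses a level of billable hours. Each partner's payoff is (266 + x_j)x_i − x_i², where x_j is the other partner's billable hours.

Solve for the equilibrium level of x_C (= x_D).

Chen's payoff is (266 + x_D)x_C − x_C².
∂π/∂x_C = 266 + x_D − 2x_C = 0, so x_C = 133 + 0.5x_D.
Setting x_C = x_D in the reaction function: x_C = 133 + 0.5x_C, so x_C = 133 / 0.5 = 266.

266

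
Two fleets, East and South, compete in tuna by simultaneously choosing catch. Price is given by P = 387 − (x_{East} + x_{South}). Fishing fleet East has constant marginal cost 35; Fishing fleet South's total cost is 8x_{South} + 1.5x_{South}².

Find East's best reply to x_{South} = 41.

Fishing fleet East's profit: π = x_{East}(387 − (x_{East} + x_{South})) − 35x_{East}.
∂π/∂x_{East} = 352 − 2x_{East} − x_{South} = 0, so x_{East} = 176 − 0.5x_{South}.
At x_{South} = 41: x_{East} = 176 − 0.5·41 = 155.5.

155.5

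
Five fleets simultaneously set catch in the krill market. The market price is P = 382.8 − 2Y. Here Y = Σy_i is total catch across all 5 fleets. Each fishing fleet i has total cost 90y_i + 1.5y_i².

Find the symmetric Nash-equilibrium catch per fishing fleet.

19.52

A representative fishing fleet's profit is π_i = y_i(382.8 − 2Y) − 90y_i − 1.5y_i², with Y = y_i + Σ_{j≠i} y_j.
First-order condition: 292.8 − 7y_i − 2Σ_{j≠i} y_j = 0.
With identical fishing fleets, set every y_j = y: then 292.8 − 7y − 8y = 0, i.e. y = 292.8/15 = 19.52.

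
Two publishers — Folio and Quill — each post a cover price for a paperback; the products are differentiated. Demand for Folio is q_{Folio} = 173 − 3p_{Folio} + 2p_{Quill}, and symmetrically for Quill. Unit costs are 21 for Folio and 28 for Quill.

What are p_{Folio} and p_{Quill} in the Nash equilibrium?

60.3125, 62.9375

Folio's profit: π = (p_{Folio} − 21)(173 − 3p_{Folio} + 2p_{Quill}).
∂π/∂p_{Folio} = 236 − 6p_{Folio} + 2p_{Quill} = 0 ⇒ p_{Folio} = 118/3 + (1/3)p_{Quill}.
Similarly p_{Quill} = 257/6 + (1/3)p_{Folio}.
Plugging p_{Quill} into Folio's best response: p_{Folio} = 118/3 + (1/3)(257/6 + (1/3)p_{Folio}) ⇒ (8/9)p_{Folio} = 965/18, so p_{Folio} = 60.3125.
Then p_{Quill} = 257/6 + (1/3)·60.3125 = 62.9375.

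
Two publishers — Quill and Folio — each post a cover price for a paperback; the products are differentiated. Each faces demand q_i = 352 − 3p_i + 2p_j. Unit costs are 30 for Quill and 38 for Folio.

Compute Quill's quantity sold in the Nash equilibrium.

Quill's profit: π = (p_{Quill} − 30)(352 − 3p_{Quill} + 2p_{Folio}).
∂π/∂p_{Quill} = 442 − 6p_{Quill} + 2p_{Folio} = 0 ⇒ p_{Quill} = 221/3 + (1/3)p_{Folio}.
Similarly p_{Folio} = 233/3 + (1/3)p_{Quill}.
Solving the two reaction functions simultaneously: (1 − (1/3)(1/3))p_{Quill} = 221/3 + (1/3)·(233/3), so (8/9)p_{Quill} = 896/9 and p_{Quill} = 112.
Then p_{Folio} = 233/3 + (1/3)·112 = 115.
q_{Quill} = 352 − 3·112 + 2·115 = 246.

246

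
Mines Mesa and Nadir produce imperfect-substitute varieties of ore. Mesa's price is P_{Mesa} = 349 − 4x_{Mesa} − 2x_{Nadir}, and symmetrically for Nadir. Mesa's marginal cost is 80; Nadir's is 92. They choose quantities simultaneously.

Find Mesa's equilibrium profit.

Mine Mesa's profit: π = x_{Mesa}(349 − 4x_{Mesa} − 2x_{Nadir}) − 80x_{Mesa}.
∂π/∂x_{Mesa} = 269 − 8x_{Mesa} − 2x_{Nadir} = 0 ⇒ x_{Mesa} = 33.625 − 0.25x_{Nadir}.
Similarly x_{Nadir} = 32.125 − 0.25x_{Mesa}.
Solving the two reaction functions simultaneously: (1 − (−0.25)(−0.25))x_{Mesa} = 33.625 − 0.25·32.125, so 0.9375x_{Mesa} = 819/32 and x_{Mesa} = 27.3.
Then x_{Nadir} = 32.125 − 0.25·27.3 = 25.3.
P_{Mesa} = 349 − 4·27.3 − 2·25.3 = 189.2.
Profit = (189.2 − 80)·27.3 = 2981.16.

2981.16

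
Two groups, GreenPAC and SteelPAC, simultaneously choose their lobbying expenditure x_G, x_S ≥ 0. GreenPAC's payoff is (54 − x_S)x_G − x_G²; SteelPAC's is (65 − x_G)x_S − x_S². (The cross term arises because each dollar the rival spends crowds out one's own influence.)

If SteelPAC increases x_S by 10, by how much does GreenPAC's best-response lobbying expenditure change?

Expanding GreenPAC's payoff: 54x_G − x_Sx_G − x_G².
∂π/∂x_G = 54 − x_S − 2x_G = 0, so x_G = 27 − 0.5x_S.
The reaction-function slope is −0.5, so a 10-unit rise in x_S moves x_G by −0.5 × 10 = −5. GreenPAC's best response falls — the actions are strategic substitutes.

-5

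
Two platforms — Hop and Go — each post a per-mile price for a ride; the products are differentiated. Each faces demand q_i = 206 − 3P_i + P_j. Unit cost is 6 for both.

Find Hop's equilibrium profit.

Hop's profit: π = (P_{Hop} − 6)(206 − 3P_{Hop} + P_{Go}).
∂π/∂P_{Hop} = 224 − 6P_{Hop} + P_{Go} = 0 ⇒ P_{Hop} = 112/3 + (1/6)P_{Go}.
By symmetry P_{Go} = P_{Hop}; substituting into the reaction function, (5/6)P_{Hop} = 112/3 and P_{Hop} = 44.8.
q_{Hop} = 206 − 3·44.8 + 44.8 = 116.4.
Profit = (44.8 − 6)·116.4 = 4516.32.

4516.32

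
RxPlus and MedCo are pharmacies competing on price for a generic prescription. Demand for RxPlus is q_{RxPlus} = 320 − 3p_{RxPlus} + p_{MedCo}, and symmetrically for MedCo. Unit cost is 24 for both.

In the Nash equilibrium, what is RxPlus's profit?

RxPlus's profit: π = (p_{RxPlus} − 24)(320 − 3p_{RxPlus} + p_{MedCo}).
∂π/∂p_{RxPlus} = 392 − 6p_{RxPlus} + p_{MedCo} = 0 ⇒ p_{RxPlus} = 196/3 + (1/6)p_{MedCo}.
By symmetry p_{MedCo} = p_{RxPlus}; substituting into the reaction function, (5/6)p_{RxPlus} = 196/3 and p_{RxPlus} = 78.4.
q_{RxPlus} = 320 − 3·78.4 + 78.4 = 163.2.
Profit = (78.4 − 24)·163.2 = 8878.08.

8878.08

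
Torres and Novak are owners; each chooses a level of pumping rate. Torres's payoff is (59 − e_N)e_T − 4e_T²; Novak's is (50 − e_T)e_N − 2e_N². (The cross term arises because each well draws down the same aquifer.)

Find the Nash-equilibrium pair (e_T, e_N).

6, 11

Expanding Torres's payoff: 59e_T − e_Ne_T − 4e_T².
∂π/∂e_T = 59 − e_N − 8e_T = 0, so e_T = 7.375 − 0.125e_N.
Likewise for Novak: e_N = 12.5 − 0.25e_T.
Solving the two reaction functions simultaneously: (1 − (−0.125)(−0.25))e_T = 7.375 − 0.125·12.5, so (31/32)e_T = 5.8125 and e_T = 6.
Then e_N = 12.5 − 0.25·6 = 11.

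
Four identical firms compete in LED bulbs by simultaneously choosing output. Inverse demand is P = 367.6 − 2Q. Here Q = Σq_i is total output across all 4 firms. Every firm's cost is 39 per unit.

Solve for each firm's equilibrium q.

32.86

A representative firm's profit is π_i = q_i(367.6 − 2Q) − 39q_i, with Q = q_i + Σ_{j≠i} q_j.
First-order condition: 328.6 − 4q_i − 2Σ_{j≠i} q_j = 0.
With identical firms, set every q_j = q: then 328.6 − 4q − 6q = 0, i.e. q = 328.6/10 = 32.86.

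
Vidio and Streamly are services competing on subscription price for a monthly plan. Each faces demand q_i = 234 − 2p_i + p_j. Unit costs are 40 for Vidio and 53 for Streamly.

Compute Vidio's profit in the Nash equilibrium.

Vidio's profit: π = (p_{Vidio} − 40)(234 − 2p_{Vidio} + p_{Streamly}).
∂π/∂p_{Vidio} = 314 − 4p_{Vidio} + p_{Streamly} = 0 ⇒ p_{Vidio} = 78.5 + 0.25p_{Streamly}.
Similarly p_{Streamly} = 85 + 0.25p_{Vidio}.
Substituting the second reaction function into the first: p_{Vidio} = 78.5 + 0.25(85 + 0.25p_{Vidio}), which gives 0.9375p_{Vidio} = 99.75 ⇒ p_{Vidio} = 106.4.
Then p_{Streamly} = 85 + 0.25·106.4 = 111.6.
q_{Vidio} = 234 − 2·106.4 + 111.6 = 132.8.
Profit = (106.4 − 40)·132.8 = 8817.92.

8817.92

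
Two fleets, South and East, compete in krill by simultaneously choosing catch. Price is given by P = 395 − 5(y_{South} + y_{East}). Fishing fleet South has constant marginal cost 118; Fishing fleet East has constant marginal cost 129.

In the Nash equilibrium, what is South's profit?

1843.2

Fishing fleet South's profit: π = y_{South}(395 − 5(y_{South} + y_{East})) − 118y_{South}.
∂π/∂y_{South} = 277 − 10y_{South} − 5y_{East} = 0, so y_{South} = 27.7 − 0.5y_{East}.
By the same steps for East: y_{East} = 26.6 − 0.5y_{South}.
Solving the two reaction functions simultaneously: (1 − (−0.5)(−0.5))y_{South} = 27.7 − 0.5·26.6, so 0.75y_{South} = 14.4 and y_{South} = 19.2.
Then y_{East} = 26.6 − 0.5·19.2 = 17.
Price P = 395 − 5·36.2 = 214.
South's profit: (214 − 118)·19.2 = 1843.2.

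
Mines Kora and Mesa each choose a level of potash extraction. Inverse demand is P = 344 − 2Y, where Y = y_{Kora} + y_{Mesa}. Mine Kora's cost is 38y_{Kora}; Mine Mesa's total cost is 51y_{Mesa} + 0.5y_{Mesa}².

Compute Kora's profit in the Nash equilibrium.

Mine Kora's profit: π = y_{Kora}(344 − 2(y_{Kora} + y_{Mesa})) − 38y_{Kora}.
∂π/∂y_{Kora} = 306 − 4y_{Kora} − 2y_{Mesa} = 0, so y_{Kora} = 76.5 − 0.5y_{Mesa}.
For Mesa: ∂π/∂y_{Mesa} = 293 − 5y_{Mesa} − 2y_{Kora} = 0 ⇒ y_{Mesa} = 58.6 − 0.4y_{Kora}.
Plugging y_{Mesa} into Kora's best response: y_{Kora} = 76.5 − 0.5(58.6 − 0.4y_{Kora}) ⇒ 0.8y_{Kora} = 47.2, so y_{Kora} = 59.
Then y_{Mesa} = 58.6 − 0.4·59 = 35.
Price P = 344 − 2·94 = 156.
Kora's profit: (156 − 38)·59 = 6962.

6962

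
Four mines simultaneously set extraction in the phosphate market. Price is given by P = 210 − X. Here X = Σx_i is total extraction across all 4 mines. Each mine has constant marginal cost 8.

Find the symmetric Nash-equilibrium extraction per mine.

40.4

A representative mine's profit is π_i = x_i(210 − X) − 8x_i, with X = x_i + Σ_{j≠i} x_j.
First-order condition: 202 − 2x_i − Σ_{j≠i} x_j = 0.
With identical mines, set every x_j = x: then 202 − 2x − 3x = 0, i.e. x = 202/5 = 40.4.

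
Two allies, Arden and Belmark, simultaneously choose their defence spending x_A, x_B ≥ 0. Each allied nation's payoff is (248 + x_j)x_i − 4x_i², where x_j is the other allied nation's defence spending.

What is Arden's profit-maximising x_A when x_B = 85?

41.625

Arden's payoff is (248 + x_B)x_A − 4x_A².
∂π/∂x_A = 248 + x_B − 8x_A = 0, so x_A = 31 + 0.125x_B.
At x_B = 85: x_A = 31 + 0.125·85 = 41.625.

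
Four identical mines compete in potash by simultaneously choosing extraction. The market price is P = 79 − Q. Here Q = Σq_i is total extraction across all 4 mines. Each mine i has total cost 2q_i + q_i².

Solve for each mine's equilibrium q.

11

A representative mine's profit is π_i = q_i(79 − Q) − 2q_i − q_i², with Q = q_i + Σ_{j≠i} q_j.
First-order condition: 77 − 4q_i − Σ_{j≠i} q_j = 0.
With identical mines, set every q_j = q: then 77 − 4q − 3q = 0, i.e. q = 77/7 = 11.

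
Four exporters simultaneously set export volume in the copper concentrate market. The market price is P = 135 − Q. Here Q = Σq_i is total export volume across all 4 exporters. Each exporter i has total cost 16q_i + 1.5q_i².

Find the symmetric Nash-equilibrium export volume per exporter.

A representative exporter's profit is π_i = q_i(135 − Q) − 16q_i − 1.5q_i², with Q = q_i + Σ_{j≠i} q_j.
First-order condition: 119 − 5q_i − Σ_{j≠i} q_j = 0.
In a symmetric equilibrium every exporter chooses the same q, so Σ_{j≠i} q_j = 3q. The condition becomes 119 − 8q = 0, giving q = 119/8 = 14.875.

14.875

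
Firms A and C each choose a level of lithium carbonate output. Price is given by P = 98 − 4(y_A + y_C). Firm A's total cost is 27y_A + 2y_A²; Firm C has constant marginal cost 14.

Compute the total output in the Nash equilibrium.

11.95

Firm A's profit: π = y_A(98 − 4(y_A + y_C)) − 27y_A − 2y_A².
∂π/∂y_A = 71 − 12y_A − 4y_C = 0, so y_A = 71/12 − (1/3)y_C.
For C: ∂π/∂y_C = 84 − 8y_C − 4y_A = 0 ⇒ y_C = 10.5 − 0.5y_A.
Plugging y_C into A's best response: y_A = 71/12 − (1/3)(10.5 − 0.5y_A) ⇒ (5/6)y_A = 29/12, so y_A = 2.9.
Then y_C = 10.5 − 0.5·2.9 = 9.05.
Total output: 2.9 + 9.05 = 11.95.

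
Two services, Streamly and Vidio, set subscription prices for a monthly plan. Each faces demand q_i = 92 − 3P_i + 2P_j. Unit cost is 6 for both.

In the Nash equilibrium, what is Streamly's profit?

1386.75

Streamly's profit: π = (P_{Streamly} − 6)(92 − 3P_{Streamly} + 2P_{Vidio}).
∂π/∂P_{Streamly} = 110 − 6P_{Streamly} + 2P_{Vidio} = 0 ⇒ P_{Streamly} = 55/3 + (1/3)P_{Vidio}.
The game is symmetric, so in equilibrium P_{Vidio} = P_{Streamly}: the reaction function gives (2/3)P_{Streamly} = 55/3, hence P_{Streamly} = 27.5.
q_{Streamly} = 92 − 3·27.5 + 2·27.5 = 64.5.
Profit = (27.5 − 6)·64.5 = 1386.75.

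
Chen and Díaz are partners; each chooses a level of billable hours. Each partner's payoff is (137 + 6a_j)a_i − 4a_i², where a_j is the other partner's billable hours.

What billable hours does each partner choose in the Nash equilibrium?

Chen's payoff is (137 + 6a_D)a_C − 4a_C².
∂π/∂a_C = 137 + 6a_D − 8a_C = 0, so a_C = 17.125 + 0.75a_D.
The game is symmetric, so in equilibrium a_D = a_C: the reaction function gives 0.25a_C = 17.125, hence a_C = 68.5.

68.5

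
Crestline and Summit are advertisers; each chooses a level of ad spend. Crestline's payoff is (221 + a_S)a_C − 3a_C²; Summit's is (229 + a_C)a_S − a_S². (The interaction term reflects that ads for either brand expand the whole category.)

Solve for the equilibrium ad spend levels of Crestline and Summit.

61, 145

Expanding Crestline's payoff: 221a_C + a_Sa_C − 3a_C².
∂π/∂a_C = 221 + a_S − 6a_C = 0, so a_C = 221/6 + (1/6)a_S.
Likewise for Summit: a_S = 114.5 + 0.5a_C.
Solving the two reaction functions simultaneously: (1 − (1/6)(0.5))a_C = 221/6 + (1/6)·114.5, so (11/12)a_C = 671/12 and a_C = 61.
Then a_S = 114.5 + 0.5·61 = 145.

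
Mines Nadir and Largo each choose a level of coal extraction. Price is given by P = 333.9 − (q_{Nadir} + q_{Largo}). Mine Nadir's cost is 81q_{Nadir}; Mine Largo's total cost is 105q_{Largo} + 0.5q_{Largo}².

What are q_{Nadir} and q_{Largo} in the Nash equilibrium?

Mine Nadir's profit: π = q_{Nadir}(333.9 − (q_{Nadir} + q_{Largo})) − 81q_{Nadir}.
∂π/∂q_{Nadir} = 252.9 − 2q_{Nadir} − q_{Largo} = 0, so q_{Nadir} = 126.45 − 0.5q_{Largo}.
For Largo: ∂π/∂q_{Largo} = 228.9 − 3q_{Largo} − q_{Nadir} = 0 ⇒ q_{Largo} = 76.3 − (1/3)q_{Nadir}.
Solving the two reaction functions simultaneously: (1 − (−0.5)(−1/3))q_{Nadir} = 126.45 − 0.5·76.3, so (5/6)q_{Nadir} = 88.3 and q_{Nadir} = 105.96.
Then q_{Largo} = 76.3 − (1/3)·105.96 = 40.98.

105.96, 40.98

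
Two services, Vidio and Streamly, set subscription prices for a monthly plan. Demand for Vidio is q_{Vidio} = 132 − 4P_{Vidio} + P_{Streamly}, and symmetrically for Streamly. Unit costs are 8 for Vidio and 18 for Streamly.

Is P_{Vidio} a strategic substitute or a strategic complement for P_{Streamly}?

strategic complements

Vidio's profit: π = (P_{Vidio} − 8)(132 − 4P_{Vidio} + P_{Streamly}).
∂π/∂P_{Vidio} = 164 − 8P_{Vidio} + P_{Streamly} = 0 ⇒ P_{Vidio} = 20.5 + 0.125P_{Streamly}.
The best-response slope dP_{Vidio}/dP_{Streamly} = 0.125 > 0: the reaction function is upward-sloping, so the choices are strategic complements.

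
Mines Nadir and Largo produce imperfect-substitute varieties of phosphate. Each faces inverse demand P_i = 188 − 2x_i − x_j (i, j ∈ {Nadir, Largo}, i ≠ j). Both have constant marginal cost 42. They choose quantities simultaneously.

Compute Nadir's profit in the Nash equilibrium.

1705.28

Mine Nadir's profit: π = x_{Nadir}(188 − 2x_{Nadir} − x_{Largo}) − 42x_{Nadir}.
∂π/∂x_{Nadir} = 146 − 4x_{Nadir} − x_{Largo} = 0 ⇒ x_{Nadir} = 36.5 − 0.25x_{Largo}.
The game is symmetric, so in equilibrium x_{Largo} = x_{Nadir}: the reaction function gives 1.25x_{Nadir} = 36.5, hence x_{Nadir} = 29.2.
P_{Nadir} = 188 − 2·29.2 − 29.2 = 100.4.
Profit = (100.4 − 42)·29.2 = 1705.28.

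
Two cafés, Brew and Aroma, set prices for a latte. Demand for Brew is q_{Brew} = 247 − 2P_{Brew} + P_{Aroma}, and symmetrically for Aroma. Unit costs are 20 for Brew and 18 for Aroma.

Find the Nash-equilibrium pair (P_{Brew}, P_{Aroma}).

95.4, 94.6

Brew's profit: π = (P_{Brew} − 20)(247 − 2P_{Brew} + P_{Aroma}).
∂π/∂P_{Brew} = 287 − 4P_{Brew} + P_{Aroma} = 0 ⇒ P_{Brew} = 71.75 + 0.25P_{Aroma}.
Similarly P_{Aroma} = 70.75 + 0.25P_{Brew}.
Substituting the second reaction function into the first: P_{Brew} = 71.75 + 0.25(70.75 + 0.25P_{Brew}), which gives 0.9375P_{Brew} = 89.4375 ⇒ P_{Brew} = 95.4.
Then P_{Aroma} = 70.75 + 0.25·95.4 = 94.6.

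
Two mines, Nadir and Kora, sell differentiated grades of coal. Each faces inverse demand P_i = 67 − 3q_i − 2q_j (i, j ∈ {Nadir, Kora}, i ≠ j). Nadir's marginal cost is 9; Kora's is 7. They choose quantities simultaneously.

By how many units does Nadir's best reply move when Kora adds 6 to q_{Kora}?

-2

Mine Nadir's profit: π = q_{Nadir}(67 − 3q_{Nadir} − 2q_{Kora}) − 9q_{Nadir}.
∂π/∂q_{Nadir} = 58 − 6q_{Nadir} − 2q_{Kora} = 0 ⇒ q_{Nadir} = 29/3 − (1/3)q_{Kora}.
The reaction-function slope is −1/3, so a 6-unit rise in q_{Kora} moves q_{Nadir} by −1/3 × 6 = −2. Nadir's best response falls — the actions are strategic substitutes.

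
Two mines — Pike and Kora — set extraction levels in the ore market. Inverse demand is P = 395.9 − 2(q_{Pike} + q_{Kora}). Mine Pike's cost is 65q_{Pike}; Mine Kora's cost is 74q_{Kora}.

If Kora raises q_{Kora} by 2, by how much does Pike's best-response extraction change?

-1

Mine Pike's profit: π = q_{Pike}(395.9 − 2(q_{Pike} + q_{Kora})) − 65q_{Pike}.
∂π/∂q_{Pike} = 330.9 − 4q_{Pike} − 2q_{Kora} = 0, so q_{Pike} = 82.725 − 0.5q_{Kora}.
The reaction-function slope is −0.5, so a 2-unit rise in q_{Kora} moves q_{Pike} by −0.5 × 2 = −1. Pike's best response falls — the actions are strategic substitutes.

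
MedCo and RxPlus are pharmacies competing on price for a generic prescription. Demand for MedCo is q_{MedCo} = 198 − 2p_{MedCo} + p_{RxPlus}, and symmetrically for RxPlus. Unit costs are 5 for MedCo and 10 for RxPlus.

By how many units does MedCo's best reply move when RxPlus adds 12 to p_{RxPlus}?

MedCo's profit: π = (p_{MedCo} − 5)(198 − 2p_{MedCo} + p_{RxPlus}).
∂π/∂p_{MedCo} = 208 − 4p_{MedCo} + p_{RxPlus} = 0 ⇒ p_{MedCo} = 52 + 0.25p_{RxPlus}.
The reaction-function slope is 0.25, so a 12-unit rise in p_{RxPlus} moves p_{MedCo} by 0.25 × 12 = 3. MedCo's best response rises — the actions are strategic complements.

3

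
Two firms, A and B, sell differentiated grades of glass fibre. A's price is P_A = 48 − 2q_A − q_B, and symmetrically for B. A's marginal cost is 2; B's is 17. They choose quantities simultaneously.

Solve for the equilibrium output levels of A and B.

10.2, 5.2

Firm A's profit: π = q_A(48 − 2q_A − q_B) − 2q_A.
∂π/∂q_A = 46 − 4q_A − q_B = 0 ⇒ q_A = 11.5 − 0.25q_B.
Similarly q_B = 7.75 − 0.25q_A.
Plugging q_B into A's best response: q_A = 11.5 − 0.25(7.75 − 0.25q_A) ⇒ 0.9375q_A = 9.5625, so q_A = 10.2.
Then q_B = 7.75 − 0.25·10.2 = 5.2.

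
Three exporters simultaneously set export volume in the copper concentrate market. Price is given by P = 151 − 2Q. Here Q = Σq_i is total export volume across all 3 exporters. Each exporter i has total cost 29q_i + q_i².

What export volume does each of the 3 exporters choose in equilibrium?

12.2

A representative exporter's profit is π_i = q_i(151 − 2Q) − 29q_i − q_i², with Q = q_i + Σ_{j≠i} q_j.
First-order condition: 122 − 6q_i − 2Σ_{j≠i} q_j = 0.
With identical exporters, set every q_j = q: then 122 − 6q − 4q = 0, i.e. q = 122/10 = 12.2.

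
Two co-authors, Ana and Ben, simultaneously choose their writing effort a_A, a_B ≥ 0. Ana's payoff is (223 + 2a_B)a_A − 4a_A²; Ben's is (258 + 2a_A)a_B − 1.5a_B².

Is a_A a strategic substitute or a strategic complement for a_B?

strategic complements

Expanding Ana's payoff: 223a_A + 2a_Ba_A − 4a_A².
∂π/∂a_A = 223 + 2a_B − 8a_A = 0, so a_A = 27.875 + 0.25a_B.
The best-response slope da_A/da_B = 0.25 > 0: the reaction function is upward-sloping, so the choices are strategic complements.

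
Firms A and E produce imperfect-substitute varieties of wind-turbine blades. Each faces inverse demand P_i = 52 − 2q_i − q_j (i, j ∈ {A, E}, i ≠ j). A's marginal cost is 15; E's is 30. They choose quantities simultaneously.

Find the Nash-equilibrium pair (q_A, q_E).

Firm A's profit: π = q_A(52 − 2q_A − q_E) − 15q_A.
∂π/∂q_A = 37 − 4q_A − q_E = 0 ⇒ q_A = 9.25 − 0.25q_E.
Similarly q_E = 5.5 − 0.25q_A.
Plugging q_E into A's best response: q_A = 9.25 − 0.25(5.5 − 0.25q_A) ⇒ 0.9375q_A = 7.875, so q_A = 8.4.
Then q_E = 5.5 − 0.25·8.4 = 3.4.

8.4, 3.4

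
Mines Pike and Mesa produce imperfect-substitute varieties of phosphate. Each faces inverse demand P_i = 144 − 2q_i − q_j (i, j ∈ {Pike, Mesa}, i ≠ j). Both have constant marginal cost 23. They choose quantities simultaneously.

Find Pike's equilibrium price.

Mine Pike's profit: π = q_{Pike}(144 − 2q_{Pike} − q_{Mesa}) − 23q_{Pike}.
∂π/∂q_{Pike} = 121 − 4q_{Pike} − q_{Mesa} = 0 ⇒ q_{Pike} = 30.25 − 0.25q_{Mesa}.
By symmetry q_{Mesa} = q_{Pike}; substituting into the reaction function, 1.25q_{Pike} = 30.25 and q_{Pike} = 24.2.
P_{Pike} = 144 − 2·24.2 − 24.2 = 71.4.

71.4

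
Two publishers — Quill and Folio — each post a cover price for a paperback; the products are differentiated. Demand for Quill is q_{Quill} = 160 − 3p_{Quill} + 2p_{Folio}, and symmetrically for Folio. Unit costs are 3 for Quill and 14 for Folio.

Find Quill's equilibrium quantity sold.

123.9375

Quill's profit: π = (p_{Quill} − 3)(160 − 3p_{Quill} + 2p_{Folio}).
∂π/∂p_{Quill} = 169 − 6p_{Quill} + 2p_{Folio} = 0 ⇒ p_{Quill} = 169/6 + (1/3)p_{Folio}.
Similarly p_{Folio} = 101/3 + (1/3)p_{Quill}.
Substituting the second reaction function into the first: p_{Quill} = 169/6 + (1/3)(101/3 + (1/3)p_{Quill}), which gives (8/9)p_{Quill} = 709/18 ⇒ p_{Quill} = 44.3125.
Then p_{Folio} = 101/3 + (1/3)·44.3125 = 48.4375.
q_{Quill} = 160 − 3·44.3125 + 2·48.4375 = 123.9375.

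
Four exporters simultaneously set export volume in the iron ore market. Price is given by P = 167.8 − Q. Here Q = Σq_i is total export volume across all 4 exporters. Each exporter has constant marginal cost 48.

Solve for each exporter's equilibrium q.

A representative exporter's profit is π_i = q_i(167.8 − Q) − 48q_i, with Q = q_i + Σ_{j≠i} q_j.
First-order condition: 119.8 − 2q_i − Σ_{j≠i} q_j = 0.
With identical exporters, set every q_j = q: then 119.8 − 2q − 3q = 0, i.e. q = 119.8/5 = 23.96.

23.96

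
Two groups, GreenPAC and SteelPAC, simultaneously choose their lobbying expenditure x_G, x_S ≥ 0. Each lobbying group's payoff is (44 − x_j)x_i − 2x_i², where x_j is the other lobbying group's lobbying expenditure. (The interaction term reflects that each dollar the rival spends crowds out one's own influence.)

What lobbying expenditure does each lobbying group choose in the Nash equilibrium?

8.8

GreenPAC's payoff is (44 − x_S)x_G − 2x_G².
∂π/∂x_G = 44 − x_S − 4x_G = 0, so x_G = 11 − 0.25x_S.
Setting x_G = x_S in the reaction function: x_G = 11 − 0.25x_G, so x_G = 11 / 1.25 = 8.8.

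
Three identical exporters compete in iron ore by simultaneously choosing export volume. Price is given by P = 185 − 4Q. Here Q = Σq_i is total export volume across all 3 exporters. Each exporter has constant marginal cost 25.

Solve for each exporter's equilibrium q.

A representative exporter's profit is π_i = q_i(185 − 4Q) − 25q_i, with Q = q_i + Σ_{j≠i} q_j.
First-order condition: 160 − 8q_i − 4Σ_{j≠i} q_j = 0.
Imposing symmetry (q_j = q for all j) turns Σ_{j≠i} q_j into 2q, so 160 = 16q and q = 10.

10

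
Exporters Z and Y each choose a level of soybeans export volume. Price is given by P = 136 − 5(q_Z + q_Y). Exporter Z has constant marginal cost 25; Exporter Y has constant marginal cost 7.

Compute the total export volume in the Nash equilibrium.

16

Exporter Z's profit: π = q_Z(136 − 5(q_Z + q_Y)) − 25q_Z.
∂π/∂q_Z = 111 − 10q_Z − 5q_Y = 0, so q_Z = 11.1 − 0.5q_Y.
By the same steps for Y: q_Y = 12.9 − 0.5q_Z.
Plugging q_Y into Z's best response: q_Z = 11.1 − 0.5(12.9 − 0.5q_Z) ⇒ 0.75q_Z = 4.65, so q_Z = 6.2.
Then q_Y = 12.9 − 0.5·6.2 = 9.8.
Total export volume: 6.2 + 9.8 = 16.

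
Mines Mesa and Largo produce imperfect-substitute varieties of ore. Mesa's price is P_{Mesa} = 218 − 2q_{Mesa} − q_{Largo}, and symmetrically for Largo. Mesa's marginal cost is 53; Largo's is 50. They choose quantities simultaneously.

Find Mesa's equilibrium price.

118.6

Mine Mesa's profit: π = q_{Mesa}(218 − 2q_{Mesa} − q_{Largo}) − 53q_{Mesa}.
∂π/∂q_{Mesa} = 165 − 4q_{Mesa} − q_{Largo} = 0 ⇒ q_{Mesa} = 41.25 − 0.25q_{Largo}.
Similarly q_{Largo} = 42 − 0.25q_{Mesa}.
Solving the two reaction functions simultaneously: (1 − (−0.25)(−0.25))q_{Mesa} = 41.25 − 0.25·42, so 0.9375q_{Mesa} = 30.75 and q_{Mesa} = 32.8.
Then q_{Largo} = 42 − 0.25·32.8 = 33.8.
P_{Mesa} = 218 − 2·32.8 − 33.8 = 118.6.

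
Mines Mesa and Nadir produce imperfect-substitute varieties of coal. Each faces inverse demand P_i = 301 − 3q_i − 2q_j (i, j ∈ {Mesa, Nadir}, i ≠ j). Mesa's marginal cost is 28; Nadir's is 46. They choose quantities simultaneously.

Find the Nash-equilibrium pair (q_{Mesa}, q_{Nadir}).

Mine Mesa's profit: π = q_{Mesa}(301 − 3q_{Mesa} − 2q_{Nadir}) − 28q_{Mesa}.
∂π/∂q_{Mesa} = 273 − 6q_{Mesa} − 2q_{Nadir} = 0 ⇒ q_{Mesa} = 45.5 − (1/3)q_{Nadir}.
Similarly q_{Nadir} = 42.5 − (1/3)q_{Mesa}.
Solving the two reaction functions simultaneously: (1 − (−1/3)(−1/3))q_{Mesa} = 45.5 − (1/3)·42.5, so (8/9)q_{Mesa} = 94/3 and q_{Mesa} = 35.25.
Then q_{Nadir} = 42.5 − (1/3)·35.25 = 30.75.

35.25, 30.75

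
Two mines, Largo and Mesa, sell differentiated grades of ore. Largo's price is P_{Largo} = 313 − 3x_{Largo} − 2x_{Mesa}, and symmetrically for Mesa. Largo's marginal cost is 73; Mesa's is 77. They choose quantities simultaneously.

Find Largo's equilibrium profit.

2745.1875

Mine Largo's profit: π = x_{Largo}(313 − 3x_{Largo} − 2x_{Mesa}) − 73x_{Largo}.
∂π/∂x_{Largo} = 240 − 6x_{Largo} − 2x_{Mesa} = 0 ⇒ x_{Largo} = 40 − (1/3)x_{Mesa}.
Similarly x_{Mesa} = 118/3 − (1/3)x_{Largo}.
Substituting the second reaction function into the first: x_{Largo} = 40 − (1/3)(118/3 − (1/3)x_{Largo}), which gives (8/9)x_{Largo} = 242/9 ⇒ x_{Largo} = 30.25.
Then x_{Mesa} = 118/3 − (1/3)·30.25 = 29.25.
P_{Largo} = 313 − 3·30.25 − 2·29.25 = 163.75.
Profit = (163.75 − 73)·30.25 = 2745.1875.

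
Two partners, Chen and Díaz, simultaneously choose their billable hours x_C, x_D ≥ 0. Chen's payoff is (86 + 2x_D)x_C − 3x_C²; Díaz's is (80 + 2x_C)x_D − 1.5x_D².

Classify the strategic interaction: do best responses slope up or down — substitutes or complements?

Expanding Chen's payoff: 86x_C + 2x_Dx_C − 3x_C².
∂π/∂x_C = 86 + 2x_D − 6x_C = 0, so x_C = 43/3 + (1/3)x_D.
The best-response slope dx_C/dx_D = 1/3 > 0: the reaction function is upward-sloping, so the choices are strategic complements.

strategic complements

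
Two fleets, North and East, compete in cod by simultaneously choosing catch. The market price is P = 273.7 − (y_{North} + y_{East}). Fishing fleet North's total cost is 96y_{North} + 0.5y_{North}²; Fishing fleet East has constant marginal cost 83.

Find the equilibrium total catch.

111.82

Fishing fleet North's profit: π = y_{North}(273.7 − (y_{North} + y_{East})) − 96y_{North} − 0.5y_{North}².
∂π/∂y_{North} = 177.7 − 3y_{North} − y_{East} = 0, so y_{North} = 1777/30 − (1/3)y_{East}.
For East: ∂π/∂y_{East} = 190.7 − 2y_{East} − y_{North} = 0 ⇒ y_{East} = 95.35 − 0.5y_{North}.
Solving the two reaction functions simultaneously: (1 − (−1/3)(−0.5))y_{North} = 1777/30 − (1/3)·95.35, so (5/6)y_{North} = 27.45 and y_{North} = 32.94.
Then y_{East} = 95.35 − 0.5·32.94 = 78.88.
Total catch: 32.94 + 78.88 = 111.82.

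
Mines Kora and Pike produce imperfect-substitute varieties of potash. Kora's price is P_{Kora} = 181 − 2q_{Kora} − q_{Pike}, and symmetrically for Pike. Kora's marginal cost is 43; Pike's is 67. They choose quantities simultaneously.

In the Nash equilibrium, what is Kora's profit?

Mine Kora's profit: π = q_{Kora}(181 − 2q_{Kora} − q_{Pike}) − 43q_{Kora}.
∂π/∂q_{Kora} = 138 − 4q_{Kora} − q_{Pike} = 0 ⇒ q_{Kora} = 34.5 − 0.25q_{Pike}.
Similarly q_{Pike} = 28.5 − 0.25q_{Kora}.
Plugging q_{Pike} into Kora's best response: q_{Kora} = 34.5 − 0.25(28.5 − 0.25q_{Kora}) ⇒ 0.9375q_{Kora} = 27.375, so q_{Kora} = 29.2.
Then q_{Pike} = 28.5 − 0.25·29.2 = 21.2.
P_{Kora} = 181 − 2·29.2 − 21.2 = 101.4.
Profit = (101.4 − 43)·29.2 = 1705.28.

1705.28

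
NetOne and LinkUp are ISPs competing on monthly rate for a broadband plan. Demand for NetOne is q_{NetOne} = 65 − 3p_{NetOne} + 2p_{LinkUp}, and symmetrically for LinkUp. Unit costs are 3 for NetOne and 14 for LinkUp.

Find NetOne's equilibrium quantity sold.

NetOne's profit: π = (p_{NetOne} − 3)(65 − 3p_{NetOne} + 2p_{LinkUp}).
∂π/∂p_{NetOne} = 74 − 6p_{NetOne} + 2p_{LinkUp} = 0 ⇒ p_{NetOne} = 37/3 + (1/3)p_{LinkUp}.
Similarly p_{LinkUp} = 107/6 + (1/3)p_{NetOne}.
Solving the two reaction functions simultaneously: (1 − (1/3)(1/3))p_{NetOne} = 37/3 + (1/3)·(107/6), so (8/9)p_{NetOne} = 329/18 and p_{NetOne} = 20.5625.
Then p_{LinkUp} = 107/6 + (1/3)·20.5625 = 24.6875.
q_{NetOne} = 65 − 3·20.5625 + 2·24.6875 = 52.6875.

52.6875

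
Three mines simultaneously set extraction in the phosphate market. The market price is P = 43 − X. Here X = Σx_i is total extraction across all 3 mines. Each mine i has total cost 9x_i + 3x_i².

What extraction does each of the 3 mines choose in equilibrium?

A representative mine's profit is π_i = x_i(43 − X) − 9x_i − 3x_i², with X = x_i + Σ_{j≠i} x_j.
First-order condition: 34 − 8x_i − Σ_{j≠i} x_j = 0.
Imposing symmetry (x_j = x for all j) turns Σ_{j≠i} x_j into 2x, so 34 = 10x and x = 3.4.

3.4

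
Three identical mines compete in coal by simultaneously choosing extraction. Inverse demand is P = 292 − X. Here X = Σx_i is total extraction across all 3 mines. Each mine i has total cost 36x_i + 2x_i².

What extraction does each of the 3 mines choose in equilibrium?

32

A representative mine's profit is π_i = x_i(292 − X) − 36x_i − 2x_i², with X = x_i + Σ_{j≠i} x_j.
First-order condition: 256 − 6x_i − Σ_{j≠i} x_j = 0.
In a symmetric equilibrium every mine chooses the same x, so Σ_{j≠i} x_j = 2x. The condition becomes 256 − 8x = 0, giving x = 256/8 = 32.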